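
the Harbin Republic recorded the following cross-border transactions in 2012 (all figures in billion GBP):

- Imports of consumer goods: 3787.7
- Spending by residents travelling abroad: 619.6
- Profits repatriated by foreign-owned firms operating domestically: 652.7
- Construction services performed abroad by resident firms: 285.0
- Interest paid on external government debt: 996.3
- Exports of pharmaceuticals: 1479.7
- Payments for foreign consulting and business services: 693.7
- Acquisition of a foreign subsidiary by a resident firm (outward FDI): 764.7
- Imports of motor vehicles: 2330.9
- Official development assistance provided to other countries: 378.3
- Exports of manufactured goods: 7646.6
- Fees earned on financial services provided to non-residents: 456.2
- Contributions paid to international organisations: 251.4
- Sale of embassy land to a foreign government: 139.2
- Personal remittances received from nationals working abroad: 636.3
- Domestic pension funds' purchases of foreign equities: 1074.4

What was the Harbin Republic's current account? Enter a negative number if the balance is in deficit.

793.2

Goods: -2330.9 - 3787.7 + 7646.6 + 1479.7 = 3007.7
Services: -693.7 + 285.0 + 456.2 - 619.6 = -572.1
Primary income: -996.3 - 652.7 = -1649.0
Secondary income: 636.3 - 378.3 - 251.4 = 6.6
Current account = 3007.7 + (-572.1) + (-1649.0) + 6.6 = 793.2
(Excluded from the current account — financial account: acquisition of a foreign subsidiary by a resident firm (outward FDI) 764.7, domestic pension funds' purchases of foreign equities 1074.4; capital account: sale of embassy land to a foreign government 139.2.)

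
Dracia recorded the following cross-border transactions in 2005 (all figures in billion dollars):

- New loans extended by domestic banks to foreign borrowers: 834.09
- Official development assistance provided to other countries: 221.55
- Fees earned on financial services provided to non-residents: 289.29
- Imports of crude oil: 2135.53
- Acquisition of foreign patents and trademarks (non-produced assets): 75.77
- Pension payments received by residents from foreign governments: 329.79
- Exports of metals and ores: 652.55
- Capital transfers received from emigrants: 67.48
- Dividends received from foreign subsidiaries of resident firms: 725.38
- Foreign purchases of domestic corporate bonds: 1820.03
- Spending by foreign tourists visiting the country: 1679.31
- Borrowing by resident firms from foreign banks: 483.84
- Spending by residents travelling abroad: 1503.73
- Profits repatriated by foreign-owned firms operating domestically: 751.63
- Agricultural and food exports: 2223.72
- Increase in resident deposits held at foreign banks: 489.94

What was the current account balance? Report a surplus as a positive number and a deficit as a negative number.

Goods: 652.55 - 2135.53 + 2223.72 = 740.74
Services: 289.29 + 1679.31 - 1503.73 = 464.87
Primary income: -751.63 + 725.38 = -26.25
Secondary income: 329.79 - 221.55 = 108.24
Current account = 740.74 + 464.87 + (-26.25) + 108.24 = 1287.60
(Excluded from the current account — financial account: new loans extended by domestic banks to foreign borrowers 834.09, foreign purchases of domestic corporate bonds 1820.03, borrowing by resident firms from foreign banks 483.84, increase in resident deposits held at foreign banks 489.94; capital account: acquisition of foreign patents and trademarks (non-produced assets) 75.77, capital transfers received from emigrants 67.48.)

1287.60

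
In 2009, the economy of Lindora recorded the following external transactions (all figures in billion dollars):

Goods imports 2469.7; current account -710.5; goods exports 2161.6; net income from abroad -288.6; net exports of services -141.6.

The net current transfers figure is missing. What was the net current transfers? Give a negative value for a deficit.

Current account = goods balance + services balance + net primary income + net secondary income
Sum of the known components = -738.3
Net current transfers = CA - (known components) = -710.5 - (-738.3) = 27.8

27.8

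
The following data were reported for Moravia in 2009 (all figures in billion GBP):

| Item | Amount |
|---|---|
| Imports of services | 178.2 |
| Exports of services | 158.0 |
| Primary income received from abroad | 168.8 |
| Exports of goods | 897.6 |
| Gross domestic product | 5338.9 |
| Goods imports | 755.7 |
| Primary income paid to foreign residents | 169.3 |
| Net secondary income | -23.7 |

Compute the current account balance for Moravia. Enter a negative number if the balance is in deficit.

97.5

Goods balance = 897.6 - 755.7 = 141.9
Services balance = 158.0 - 178.2 = -20.2
Trade balance (goods + services) = 141.9 + (-20.2) = 121.7
Net primary income = 168.8 - 169.3 = -0.5
Net secondary income = -23.7
Current account = 121.7 + (-0.5) + (-23.7) = 97.5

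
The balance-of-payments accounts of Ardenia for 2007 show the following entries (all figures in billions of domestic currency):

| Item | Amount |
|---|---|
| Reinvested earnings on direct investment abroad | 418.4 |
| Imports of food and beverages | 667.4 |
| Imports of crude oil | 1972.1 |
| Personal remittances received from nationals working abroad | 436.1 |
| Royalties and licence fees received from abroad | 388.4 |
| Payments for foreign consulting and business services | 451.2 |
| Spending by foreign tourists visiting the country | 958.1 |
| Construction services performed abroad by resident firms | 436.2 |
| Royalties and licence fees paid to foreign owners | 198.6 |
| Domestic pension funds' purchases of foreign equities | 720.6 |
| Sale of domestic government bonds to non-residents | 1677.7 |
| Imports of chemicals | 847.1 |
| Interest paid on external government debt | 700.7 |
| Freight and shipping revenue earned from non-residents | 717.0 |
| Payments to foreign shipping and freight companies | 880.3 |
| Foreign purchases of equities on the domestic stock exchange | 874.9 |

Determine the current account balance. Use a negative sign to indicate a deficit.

Goods: -1972.1 - 847.1 - 667.4 = -3486.6
Services: 717.0 + 958.1 + 436.2 + 388.4 - 880.3 - 198.6 - 451.2 = 969.6
Primary income: -700.7 + 418.4 = -282.3
Secondary income: 436.1
Current account = (-3486.6) + 969.6 + (-282.3) + 436.1 = -2363.2
(Excluded from the current account — financial account: domestic pension funds' purchases of foreign equities 720.6, sale of domestic government bonds to non-residents 1677.7, foreign purchases of equities on the domestic stock exchange 874.9.)

-2363.2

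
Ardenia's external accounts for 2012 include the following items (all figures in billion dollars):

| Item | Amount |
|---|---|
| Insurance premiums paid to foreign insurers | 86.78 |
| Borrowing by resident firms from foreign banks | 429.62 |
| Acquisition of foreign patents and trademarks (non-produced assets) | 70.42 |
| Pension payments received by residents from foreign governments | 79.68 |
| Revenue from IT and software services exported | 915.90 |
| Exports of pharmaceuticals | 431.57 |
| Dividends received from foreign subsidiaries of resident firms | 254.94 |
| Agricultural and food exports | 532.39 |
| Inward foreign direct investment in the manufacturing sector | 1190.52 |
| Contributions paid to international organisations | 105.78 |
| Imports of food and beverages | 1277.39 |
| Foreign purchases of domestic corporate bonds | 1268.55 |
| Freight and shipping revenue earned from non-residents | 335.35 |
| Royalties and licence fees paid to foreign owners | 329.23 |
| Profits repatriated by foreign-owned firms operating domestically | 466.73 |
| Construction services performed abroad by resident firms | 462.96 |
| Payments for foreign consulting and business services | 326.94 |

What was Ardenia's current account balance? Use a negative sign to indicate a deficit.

Goods: -1277.39 + 532.39 + 431.57 = -313.43
Services: 915.90 + 462.96 - 329.23 - 326.94 + 335.35 - 86.78 = 971.26
Primary income: -466.73 + 254.94 = -211.79
Secondary income: 79.68 - 105.78 = -26.10
Current account = (-313.43) + 971.26 + (-211.79) + (-26.10) = 419.94
(Excluded from the current account — financial account: borrowing by resident firms from foreign banks 429.62, inward foreign direct investment in the manufacturing sector 1190.52, foreign purchases of domestic corporate bonds 1268.55; capital account: acquisition of foreign patents and trademarks (non-produced assets) 70.42.)

419.94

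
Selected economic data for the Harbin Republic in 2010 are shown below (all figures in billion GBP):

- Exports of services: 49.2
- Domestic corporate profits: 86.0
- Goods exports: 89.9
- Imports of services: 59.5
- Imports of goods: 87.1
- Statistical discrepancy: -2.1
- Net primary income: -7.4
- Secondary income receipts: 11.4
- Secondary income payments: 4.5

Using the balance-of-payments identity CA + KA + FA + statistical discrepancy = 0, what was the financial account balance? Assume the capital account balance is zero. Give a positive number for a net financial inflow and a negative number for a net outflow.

10.1

Goods balance = 89.9 - 87.1 = 2.8
Services balance = 49.2 - 59.5 = -10.3
Trade balance (goods + services) = 2.8 + (-10.3) = -7.5
Net primary income = -7.4
Net secondary income = 11.4 - 4.5 = 6.9
Current account = -7.5 + (-7.4) + 6.9 = -8.0
Financial account = -(-8.0 + (-2.1)) = 10.1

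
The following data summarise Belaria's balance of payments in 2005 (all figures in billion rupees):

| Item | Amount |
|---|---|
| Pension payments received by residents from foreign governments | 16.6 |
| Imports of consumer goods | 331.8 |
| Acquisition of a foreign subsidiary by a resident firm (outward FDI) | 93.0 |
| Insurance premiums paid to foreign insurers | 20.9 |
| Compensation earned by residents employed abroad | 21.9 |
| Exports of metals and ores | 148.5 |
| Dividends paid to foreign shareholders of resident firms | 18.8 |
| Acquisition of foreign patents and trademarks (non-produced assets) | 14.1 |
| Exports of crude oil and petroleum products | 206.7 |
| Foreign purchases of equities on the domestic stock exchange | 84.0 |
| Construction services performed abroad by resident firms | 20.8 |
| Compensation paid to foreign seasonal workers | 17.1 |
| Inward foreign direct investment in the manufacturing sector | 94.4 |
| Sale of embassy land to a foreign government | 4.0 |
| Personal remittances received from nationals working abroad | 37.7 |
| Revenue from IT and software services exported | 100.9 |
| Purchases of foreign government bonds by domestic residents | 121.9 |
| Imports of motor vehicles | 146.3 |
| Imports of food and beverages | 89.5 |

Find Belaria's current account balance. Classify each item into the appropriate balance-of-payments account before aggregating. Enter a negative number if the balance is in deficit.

Goods: 148.5 - 331.8 - 146.3 + 206.7 - 89.5 = -212.4
Services: -20.9 + 100.9 + 20.8 = 100.8
Primary income: -17.1 - 18.8 + 21.9 = -14.0
Secondary income: 37.7 + 16.6 = 54.3
Current account = (-212.4) + 100.8 + (-14.0) + 54.3 = -71.3
(Excluded from the current account — financial account: acquisition of a foreign subsidiary by a resident firm (outward FDI) 93.0, foreign purchases of equities on the domestic stock exchange 84.0, inward foreign direct investment in the manufacturing sector 94.4, purchases of foreign government bonds by domestic residents 121.9; capital account: acquisition of foreign patents and trademarks (non-produced assets) 14.1, sale of embassy land to a foreign government 4.0.)

-71.3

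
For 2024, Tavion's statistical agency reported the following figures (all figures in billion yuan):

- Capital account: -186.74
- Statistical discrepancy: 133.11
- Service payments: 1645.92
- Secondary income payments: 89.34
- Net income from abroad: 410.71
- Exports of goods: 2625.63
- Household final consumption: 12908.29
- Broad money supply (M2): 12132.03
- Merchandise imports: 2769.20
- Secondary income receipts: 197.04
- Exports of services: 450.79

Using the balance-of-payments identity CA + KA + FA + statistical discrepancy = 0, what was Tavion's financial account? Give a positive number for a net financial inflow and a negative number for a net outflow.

873.92

Goods balance = 2625.63 - 2769.20 = -143.57
Services balance = 450.79 - 1645.92 = -1195.13
Trade balance (goods + services) = -143.57 + (-1195.13) = -1338.70
Net primary income = 410.71
Net secondary income = 197.04 - 89.34 = 107.70
Current account = -1338.70 + 410.71 + 107.70 = -820.29
Financial account = -(-820.29 + (-186.74) + 133.11) = 873.92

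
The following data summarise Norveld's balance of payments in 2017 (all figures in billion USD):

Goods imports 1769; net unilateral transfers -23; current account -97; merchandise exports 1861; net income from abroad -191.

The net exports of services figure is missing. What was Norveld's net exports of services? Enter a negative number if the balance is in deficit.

25

Current account = goods balance + services balance + net primary income + net secondary income
Sum of the known components = -122
Net exports of services = CA - (known components) = -97 - (-122) = 25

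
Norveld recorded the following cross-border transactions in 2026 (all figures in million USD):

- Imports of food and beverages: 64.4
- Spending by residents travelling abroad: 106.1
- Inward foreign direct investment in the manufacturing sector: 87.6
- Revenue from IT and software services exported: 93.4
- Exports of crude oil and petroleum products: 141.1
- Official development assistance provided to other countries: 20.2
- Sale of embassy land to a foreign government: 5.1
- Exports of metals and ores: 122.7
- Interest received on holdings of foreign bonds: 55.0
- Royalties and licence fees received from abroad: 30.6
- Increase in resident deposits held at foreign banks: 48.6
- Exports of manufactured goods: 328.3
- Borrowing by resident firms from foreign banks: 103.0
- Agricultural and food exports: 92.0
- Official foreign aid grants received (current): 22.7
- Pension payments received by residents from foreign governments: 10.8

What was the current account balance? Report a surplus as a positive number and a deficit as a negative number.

705.9

Goods: 141.1 + 122.7 + 92.0 - 64.4 + 328.3 = 619.7
Services: 93.4 + 30.6 - 106.1 = 17.9
Primary income: 55.0
Secondary income: 10.8 + 22.7 - 20.2 = 13.3
Current account = 619.7 + 17.9 + 55.0 + 13.3 = 705.9
(Excluded from the current account — financial account: inward foreign direct investment in the manufacturing sector 87.6, increase in resident deposits held at foreign banks 48.6, borrowing by resident firms from foreign banks 103.0; capital account: sale of embassy land to a foreign government 5.1.)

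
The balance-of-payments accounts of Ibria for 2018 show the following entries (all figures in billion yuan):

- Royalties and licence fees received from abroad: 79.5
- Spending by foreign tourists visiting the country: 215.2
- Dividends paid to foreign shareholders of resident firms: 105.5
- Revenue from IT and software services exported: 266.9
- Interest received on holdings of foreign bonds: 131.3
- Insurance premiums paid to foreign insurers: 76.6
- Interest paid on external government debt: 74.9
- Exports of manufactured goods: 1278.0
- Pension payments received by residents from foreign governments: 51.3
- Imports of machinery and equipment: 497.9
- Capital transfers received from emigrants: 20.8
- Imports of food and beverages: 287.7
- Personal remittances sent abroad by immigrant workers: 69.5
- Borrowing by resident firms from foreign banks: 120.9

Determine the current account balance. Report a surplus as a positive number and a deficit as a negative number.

Goods: -287.7 + 1278.0 - 497.9 = 492.4
Services: 266.9 + 79.5 + 215.2 - 76.6 = 485.0
Primary income: 131.3 - 105.5 - 74.9 = -49.1
Secondary income: 51.3 - 69.5 = -18.2
Current account = 492.4 + 485.0 + (-49.1) + (-18.2) = 910.1
(Excluded from the current account — capital account: capital transfers received from emigrants 20.8; financial account: borrowing by resident firms from foreign banks 120.9.)

910.1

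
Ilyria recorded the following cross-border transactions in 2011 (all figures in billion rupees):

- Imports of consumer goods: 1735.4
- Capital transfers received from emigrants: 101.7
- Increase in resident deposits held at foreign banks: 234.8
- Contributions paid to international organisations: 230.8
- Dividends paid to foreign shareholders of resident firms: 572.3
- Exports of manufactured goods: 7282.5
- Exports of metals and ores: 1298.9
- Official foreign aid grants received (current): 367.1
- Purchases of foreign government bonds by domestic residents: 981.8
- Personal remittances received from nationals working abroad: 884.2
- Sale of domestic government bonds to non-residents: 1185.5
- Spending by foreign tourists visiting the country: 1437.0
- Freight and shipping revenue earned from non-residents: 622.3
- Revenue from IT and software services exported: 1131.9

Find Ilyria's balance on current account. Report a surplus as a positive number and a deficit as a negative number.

Goods: 1298.9 + 7282.5 - 1735.4 = 6846.0
Services: 622.3 + 1437.0 + 1131.9 = 3191.2
Primary income: -572.3
Secondary income: 884.2 - 230.8 + 367.1 = 1020.5
Current account = 6846.0 + 3191.2 + (-572.3) + 1020.5 = 10485.4
(Excluded from the current account — capital account: capital transfers received from emigrants 101.7; financial account: increase in resident deposits held at foreign banks 234.8, purchases of foreign government bonds by domestic residents 981.8, sale of domestic government bonds to non-residents 1185.5.)

10485.4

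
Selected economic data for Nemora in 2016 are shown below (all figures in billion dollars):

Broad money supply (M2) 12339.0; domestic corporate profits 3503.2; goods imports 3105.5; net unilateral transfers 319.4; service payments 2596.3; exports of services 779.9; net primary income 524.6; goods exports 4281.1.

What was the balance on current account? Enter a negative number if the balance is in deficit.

Goods balance = 4281.1 - 3105.5 = 1175.6
Services balance = 779.9 - 2596.3 = -1816.4
Trade balance (goods + services) = 1175.6 + (-1816.4) = -640.8
Net primary income = 524.6
Net secondary income = 319.4
Current account = -640.8 + 524.6 + 319.4 = 203.2

203.2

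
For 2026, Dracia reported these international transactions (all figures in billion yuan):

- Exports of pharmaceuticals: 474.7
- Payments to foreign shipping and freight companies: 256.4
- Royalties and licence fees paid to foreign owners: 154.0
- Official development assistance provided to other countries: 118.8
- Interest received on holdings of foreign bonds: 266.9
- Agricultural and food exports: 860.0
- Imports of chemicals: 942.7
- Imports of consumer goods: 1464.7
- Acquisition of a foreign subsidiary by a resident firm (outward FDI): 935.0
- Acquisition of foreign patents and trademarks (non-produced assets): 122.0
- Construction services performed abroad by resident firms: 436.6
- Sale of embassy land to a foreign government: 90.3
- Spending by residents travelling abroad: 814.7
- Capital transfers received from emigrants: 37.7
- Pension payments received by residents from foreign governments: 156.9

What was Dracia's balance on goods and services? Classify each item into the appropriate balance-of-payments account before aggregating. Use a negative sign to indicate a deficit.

Goods: 860.0 - 1464.7 + 474.7 - 942.7 = -1072.7
Services: -814.7 - 154.0 - 256.4 + 436.6 = -788.5
Trade balance = -1072.7 + (-788.5) = -1861.2
(Excluded from the trade balance — secondary income: official development assistance provided to other countries 118.8, pension payments received by residents from foreign governments 156.9; primary income: interest received on holdings of foreign bonds 266.9; financial account: acquisition of a foreign subsidiary by a resident firm (outward FDI) 935.0; capital account: acquisition of foreign patents and trademarks (non-produced assets) 122.0, sale of embassy land to a foreign government 90.3, capital transfers received from emigrants 37.7.)

-1861.2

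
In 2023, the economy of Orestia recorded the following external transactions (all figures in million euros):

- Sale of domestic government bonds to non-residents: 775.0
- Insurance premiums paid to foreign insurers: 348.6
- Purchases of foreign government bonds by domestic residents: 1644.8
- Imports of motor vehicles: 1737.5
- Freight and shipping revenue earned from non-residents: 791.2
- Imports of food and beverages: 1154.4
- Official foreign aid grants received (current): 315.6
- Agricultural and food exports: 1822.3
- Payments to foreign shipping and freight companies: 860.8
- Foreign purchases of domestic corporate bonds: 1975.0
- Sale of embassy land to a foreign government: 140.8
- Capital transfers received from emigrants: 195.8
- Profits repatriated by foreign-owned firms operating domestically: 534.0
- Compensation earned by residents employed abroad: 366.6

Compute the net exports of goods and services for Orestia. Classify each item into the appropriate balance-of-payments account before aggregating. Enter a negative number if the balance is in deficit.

-1487.8

Goods: 1822.3 - 1154.4 - 1737.5 = -1069.6
Services: -348.6 - 860.8 + 791.2 = -418.2
Trade balance = -1069.6 + (-418.2) = -1487.8
(Excluded from the trade balance — financial account: sale of domestic government bonds to non-residents 775.0, purchases of foreign government bonds by domestic residents 1644.8, foreign purchases of domestic corporate bonds 1975.0; secondary income: official foreign aid grants received (current) 315.6; capital account: sale of embassy land to a foreign government 140.8, capital transfers received from emigrants 195.8; primary income: profits repatriated by foreign-owned firms operating domestically 534.0, compensation earned by residents employed abroad 366.6.)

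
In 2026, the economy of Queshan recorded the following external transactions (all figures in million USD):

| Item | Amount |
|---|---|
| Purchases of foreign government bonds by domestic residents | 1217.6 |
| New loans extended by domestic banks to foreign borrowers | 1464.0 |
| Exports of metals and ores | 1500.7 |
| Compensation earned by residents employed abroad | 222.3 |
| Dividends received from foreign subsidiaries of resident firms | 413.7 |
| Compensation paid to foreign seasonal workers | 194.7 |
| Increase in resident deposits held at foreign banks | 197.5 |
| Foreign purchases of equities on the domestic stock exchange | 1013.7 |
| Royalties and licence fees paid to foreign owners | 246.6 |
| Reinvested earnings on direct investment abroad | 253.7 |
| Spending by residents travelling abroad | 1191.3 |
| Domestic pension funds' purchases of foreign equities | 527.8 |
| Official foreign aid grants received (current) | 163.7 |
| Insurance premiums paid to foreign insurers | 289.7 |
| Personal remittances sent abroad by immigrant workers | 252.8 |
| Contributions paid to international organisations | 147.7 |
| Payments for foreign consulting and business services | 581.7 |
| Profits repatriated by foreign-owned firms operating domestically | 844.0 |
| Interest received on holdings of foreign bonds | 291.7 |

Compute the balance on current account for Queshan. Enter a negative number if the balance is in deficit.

-902.7

Goods: 1500.7
Services: -289.7 - 246.6 - 581.7 - 1191.3 = -2309.3
Primary income: 222.3 + 413.7 + 253.7 + 291.7 - 844.0 - 194.7 = 142.7
Secondary income: -252.8 + 163.7 - 147.7 = -236.8
Current account = 1500.7 + (-2309.3) + 142.7 + (-236.8) = -902.7
(Excluded from the current account — financial account: purchases of foreign government bonds by domestic residents 1217.6, new loans extended by domestic banks to foreign borrowers 1464.0, increase in resident deposits held at foreign banks 197.5, foreign purchases of equities on the domestic stock exchange 1013.7, domestic pension funds' purchases of foreign equities 527.8.)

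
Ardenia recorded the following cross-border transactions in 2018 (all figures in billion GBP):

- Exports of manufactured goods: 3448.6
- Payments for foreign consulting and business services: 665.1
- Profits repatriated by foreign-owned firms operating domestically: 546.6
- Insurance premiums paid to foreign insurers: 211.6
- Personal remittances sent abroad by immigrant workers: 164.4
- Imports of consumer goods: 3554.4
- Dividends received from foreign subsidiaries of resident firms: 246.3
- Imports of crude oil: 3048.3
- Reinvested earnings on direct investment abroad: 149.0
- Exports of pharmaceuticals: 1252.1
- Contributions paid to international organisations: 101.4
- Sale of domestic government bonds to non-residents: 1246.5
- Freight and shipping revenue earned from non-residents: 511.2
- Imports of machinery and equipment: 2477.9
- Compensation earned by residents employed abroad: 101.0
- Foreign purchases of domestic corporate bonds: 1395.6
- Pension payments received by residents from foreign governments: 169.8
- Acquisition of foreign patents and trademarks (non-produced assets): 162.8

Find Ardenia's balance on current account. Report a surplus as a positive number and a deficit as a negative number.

Goods: -2477.9 - 3048.3 + 1252.1 + 3448.6 - 3554.4 = -4379.9
Services: -211.6 - 665.1 + 511.2 = -365.5
Primary income: 246.3 - 546.6 + 149.0 + 101.0 = -50.3
Secondary income: 169.8 - 164.4 - 101.4 = -96.0
Current account = (-4379.9) + (-365.5) + (-50.3) + (-96.0) = -4891.7
(Excluded from the current account — financial account: sale of domestic government bonds to non-residents 1246.5, foreign purchases of domestic corporate bonds 1395.6; capital account: acquisition of foreign patents and trademarks (non-produced assets) 162.8.)

-4891.7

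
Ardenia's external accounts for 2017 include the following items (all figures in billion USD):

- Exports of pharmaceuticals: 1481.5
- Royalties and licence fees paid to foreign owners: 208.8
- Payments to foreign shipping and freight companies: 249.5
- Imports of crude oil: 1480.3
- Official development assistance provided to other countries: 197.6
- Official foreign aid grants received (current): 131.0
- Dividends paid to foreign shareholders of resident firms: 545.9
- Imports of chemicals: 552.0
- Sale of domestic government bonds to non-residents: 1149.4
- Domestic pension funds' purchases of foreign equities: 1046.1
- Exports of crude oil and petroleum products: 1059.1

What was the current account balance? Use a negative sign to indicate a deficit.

-562.5

Goods: 1059.1 - 1480.3 + 1481.5 - 552.0 = 508.3
Services: -249.5 - 208.8 = -458.3
Primary income: -545.9
Secondary income: -197.6 + 131.0 = -66.6
Current account = 508.3 + (-458.3) + (-545.9) + (-66.6) = -562.5
(Excluded from the current account — financial account: sale of domestic government bonds to non-residents 1149.4, domestic pension funds' purchases of foreign equities 1046.1.)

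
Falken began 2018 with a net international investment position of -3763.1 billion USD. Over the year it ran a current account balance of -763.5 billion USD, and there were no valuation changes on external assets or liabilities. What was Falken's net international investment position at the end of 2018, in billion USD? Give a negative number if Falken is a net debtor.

With no valuation effects, change in NIIP = current account = -763.5
End-of-year NIIP = -3763.1 + (-763.5) = -4526.6

-4526.6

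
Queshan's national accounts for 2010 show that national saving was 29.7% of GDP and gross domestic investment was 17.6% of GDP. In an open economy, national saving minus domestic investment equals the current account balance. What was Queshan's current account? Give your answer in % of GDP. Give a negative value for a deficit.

12.1

S - I = CA (net lending to the rest of the world).
CA = S - I = 29.7 - 17.6 = 12.1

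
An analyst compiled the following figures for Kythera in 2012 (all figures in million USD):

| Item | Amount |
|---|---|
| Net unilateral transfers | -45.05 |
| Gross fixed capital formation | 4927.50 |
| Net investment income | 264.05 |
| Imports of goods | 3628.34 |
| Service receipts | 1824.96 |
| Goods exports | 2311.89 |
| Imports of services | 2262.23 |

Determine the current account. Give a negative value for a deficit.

-1534.72

Goods balance = 2311.89 - 3628.34 = -1316.45
Services balance = 1824.96 - 2262.23 = -437.27
Trade balance (goods + services) = -1316.45 + (-437.27) = -1753.72
Net primary income = 264.05
Net secondary income = -45.05
Current account = -1753.72 + 264.05 + (-45.05) = -1534.72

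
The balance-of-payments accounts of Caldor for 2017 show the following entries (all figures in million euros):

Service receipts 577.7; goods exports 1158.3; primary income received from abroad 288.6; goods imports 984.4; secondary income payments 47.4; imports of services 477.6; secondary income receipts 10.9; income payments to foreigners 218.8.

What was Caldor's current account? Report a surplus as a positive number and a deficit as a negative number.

Goods balance = 1158.3 - 984.4 = 173.9
Services balance = 577.7 - 477.6 = 100.1
Trade balance (goods + services) = 173.9 + 100.1 = 274.0
Net primary income = 288.6 - 218.8 = 69.8
Net secondary income = 10.9 - 47.4 = -36.5
Current account = 274.0 + 69.8 + (-36.5) = 307.3

307.3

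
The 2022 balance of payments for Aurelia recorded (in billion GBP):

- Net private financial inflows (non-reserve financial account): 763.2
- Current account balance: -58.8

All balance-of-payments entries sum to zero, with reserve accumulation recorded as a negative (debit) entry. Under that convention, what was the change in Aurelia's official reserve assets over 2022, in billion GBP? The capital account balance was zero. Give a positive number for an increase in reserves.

704.4

Official reserve transactions balance = -((-58.8) + 763.2) = -704.4
An accumulation of reserves is recorded as a debit (negative entry), so the change in the stock of reserves is the negative of that balance.
Change in official reserves = -(-704.4) = 704.4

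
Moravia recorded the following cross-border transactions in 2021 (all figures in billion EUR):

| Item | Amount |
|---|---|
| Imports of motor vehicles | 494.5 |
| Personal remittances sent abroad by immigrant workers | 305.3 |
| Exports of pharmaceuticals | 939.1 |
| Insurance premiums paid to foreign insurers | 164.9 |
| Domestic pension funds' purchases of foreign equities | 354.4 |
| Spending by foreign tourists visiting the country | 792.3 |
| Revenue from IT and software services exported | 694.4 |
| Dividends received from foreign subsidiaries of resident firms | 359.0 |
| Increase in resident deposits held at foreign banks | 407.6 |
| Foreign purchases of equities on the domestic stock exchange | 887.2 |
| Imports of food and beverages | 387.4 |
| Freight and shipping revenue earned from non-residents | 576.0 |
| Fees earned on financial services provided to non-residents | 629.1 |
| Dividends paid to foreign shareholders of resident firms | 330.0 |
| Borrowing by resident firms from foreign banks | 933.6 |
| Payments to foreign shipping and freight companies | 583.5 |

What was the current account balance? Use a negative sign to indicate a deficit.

Goods: 939.1 - 494.5 - 387.4 = 57.2
Services: 694.4 + 629.1 - 164.9 + 576.0 - 583.5 + 792.3 = 1943.4
Primary income: -330.0 + 359.0 = 29.0
Secondary income: -305.3
Current account = 57.2 + 1943.4 + 29.0 + (-305.3) = 1724.3
(Excluded from the current account — financial account: domestic pension funds' purchases of foreign equities 354.4, increase in resident deposits held at foreign banks 407.6, foreign purchases of equities on the domestic stock exchange 887.2, borrowing by resident firms from foreign banks 933.6.)

1724.3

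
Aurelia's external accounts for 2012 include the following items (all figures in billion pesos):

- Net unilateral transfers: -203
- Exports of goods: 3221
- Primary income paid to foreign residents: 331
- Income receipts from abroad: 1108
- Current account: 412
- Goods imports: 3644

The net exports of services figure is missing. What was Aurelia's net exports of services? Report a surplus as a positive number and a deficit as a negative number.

261

Current account = goods balance + services balance + net primary income + net secondary income
Sum of the known components = 151
Net exports of services = CA - (known components) = 412 - 151 = 261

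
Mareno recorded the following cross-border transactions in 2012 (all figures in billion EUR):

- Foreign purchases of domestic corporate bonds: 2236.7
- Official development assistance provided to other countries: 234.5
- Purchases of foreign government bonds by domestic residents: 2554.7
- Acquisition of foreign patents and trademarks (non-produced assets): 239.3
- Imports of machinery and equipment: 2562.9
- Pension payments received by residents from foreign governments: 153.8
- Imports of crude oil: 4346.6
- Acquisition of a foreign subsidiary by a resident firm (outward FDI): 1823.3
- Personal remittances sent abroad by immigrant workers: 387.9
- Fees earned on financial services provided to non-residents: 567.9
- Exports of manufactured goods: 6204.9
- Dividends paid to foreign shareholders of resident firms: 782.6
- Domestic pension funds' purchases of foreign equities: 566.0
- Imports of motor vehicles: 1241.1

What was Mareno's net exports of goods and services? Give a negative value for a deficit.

Goods: -2562.9 - 4346.6 + 6204.9 - 1241.1 = -1945.7
Services: 567.9
Trade balance = -1945.7 + 567.9 = -1377.8
(Excluded from the trade balance — financial account: foreign purchases of domestic corporate bonds 2236.7, purchases of foreign government bonds by domestic residents 2554.7, acquisition of a foreign subsidiary by a resident firm (outward FDI) 1823.3, domestic pension funds' purchases of foreign equities 566.0; secondary income: official development assistance provided to other countries 234.5, pension payments received by residents from foreign governments 153.8, personal remittances sent abroad by immigrant workers 387.9; capital account: acquisition of foreign patents and trademarks (non-produced assets) 239.3; primary income: dividends paid to foreign shareholders of resident firms 782.6.)

-1377.8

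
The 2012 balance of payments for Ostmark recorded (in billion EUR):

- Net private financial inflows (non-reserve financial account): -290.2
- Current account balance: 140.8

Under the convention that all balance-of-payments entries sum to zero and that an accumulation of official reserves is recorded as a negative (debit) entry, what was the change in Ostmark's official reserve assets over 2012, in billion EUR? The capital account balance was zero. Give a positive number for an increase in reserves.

-149.4

Official reserve transactions balance = -(140.8 + (-290.2)) = 149.4
An accumulation of reserves is recorded as a debit (negative entry), so the change in the stock of reserves is the negative of that balance.
Change in official reserves = -(149.4) = -149.4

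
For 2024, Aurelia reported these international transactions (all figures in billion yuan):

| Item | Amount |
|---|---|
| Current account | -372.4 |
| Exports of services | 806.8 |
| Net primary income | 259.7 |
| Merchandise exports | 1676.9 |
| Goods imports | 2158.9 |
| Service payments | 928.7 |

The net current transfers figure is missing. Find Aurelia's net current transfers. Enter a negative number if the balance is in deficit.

-28.2

Current account = goods balance + services balance + net primary income + net secondary income
Sum of the known components = -344.2
Net current transfers = CA - (known components) = -372.4 - (-344.2) = -28.2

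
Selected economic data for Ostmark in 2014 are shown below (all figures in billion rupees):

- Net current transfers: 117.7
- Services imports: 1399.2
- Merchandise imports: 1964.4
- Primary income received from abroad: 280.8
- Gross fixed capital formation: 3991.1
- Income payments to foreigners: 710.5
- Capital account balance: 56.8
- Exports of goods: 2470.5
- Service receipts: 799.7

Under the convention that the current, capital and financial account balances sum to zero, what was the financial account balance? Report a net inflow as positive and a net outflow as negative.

Goods balance = 2470.5 - 1964.4 = 506.1
Services balance = 799.7 - 1399.2 = -599.5
Trade balance (goods + services) = 506.1 + (-599.5) = -93.4
Net primary income = 280.8 - 710.5 = -429.7
Net secondary income = 117.7
Current account = -93.4 + (-429.7) + 117.7 = -405.4
Financial account = -(-405.4 + 56.8) = 348.6

348.6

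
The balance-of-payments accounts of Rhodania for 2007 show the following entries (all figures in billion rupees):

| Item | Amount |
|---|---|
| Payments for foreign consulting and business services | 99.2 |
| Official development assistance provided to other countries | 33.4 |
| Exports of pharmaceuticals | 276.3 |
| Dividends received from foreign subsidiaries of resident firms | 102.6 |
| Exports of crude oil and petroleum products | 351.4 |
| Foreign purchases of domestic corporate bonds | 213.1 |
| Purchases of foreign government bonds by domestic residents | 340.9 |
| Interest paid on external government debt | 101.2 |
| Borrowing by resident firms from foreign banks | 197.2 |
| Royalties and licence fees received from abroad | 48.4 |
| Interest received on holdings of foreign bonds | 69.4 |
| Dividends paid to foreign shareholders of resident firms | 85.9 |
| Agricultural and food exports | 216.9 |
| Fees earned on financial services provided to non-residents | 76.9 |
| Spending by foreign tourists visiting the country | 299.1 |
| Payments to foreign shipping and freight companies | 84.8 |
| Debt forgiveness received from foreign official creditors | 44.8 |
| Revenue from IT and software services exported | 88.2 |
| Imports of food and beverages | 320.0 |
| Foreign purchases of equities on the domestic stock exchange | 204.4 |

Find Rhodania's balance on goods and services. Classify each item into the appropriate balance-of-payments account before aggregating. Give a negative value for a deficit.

Goods: 216.9 + 351.4 - 320.0 + 276.3 = 524.6
Services: 48.4 - 84.8 + 88.2 + 299.1 - 99.2 + 76.9 = 328.6
Trade balance = 524.6 + 328.6 = 853.2
(Excluded from the trade balance — secondary income: official development assistance provided to other countries 33.4; primary income: dividends received from foreign subsidiaries of resident firms 102.6, interest paid on external government debt 101.2, interest received on holdings of foreign bonds 69.4, dividends paid to foreign shareholders of resident firms 85.9; financial account: foreign purchases of domestic corporate bonds 213.1, purchases of foreign government bonds by domestic residents 340.9, borrowing by resident firms from foreign banks 197.2, foreign purchases of equities on the domestic stock exchange 204.4; capital account: debt forgiveness received from foreign official creditors 44.8.)

853.2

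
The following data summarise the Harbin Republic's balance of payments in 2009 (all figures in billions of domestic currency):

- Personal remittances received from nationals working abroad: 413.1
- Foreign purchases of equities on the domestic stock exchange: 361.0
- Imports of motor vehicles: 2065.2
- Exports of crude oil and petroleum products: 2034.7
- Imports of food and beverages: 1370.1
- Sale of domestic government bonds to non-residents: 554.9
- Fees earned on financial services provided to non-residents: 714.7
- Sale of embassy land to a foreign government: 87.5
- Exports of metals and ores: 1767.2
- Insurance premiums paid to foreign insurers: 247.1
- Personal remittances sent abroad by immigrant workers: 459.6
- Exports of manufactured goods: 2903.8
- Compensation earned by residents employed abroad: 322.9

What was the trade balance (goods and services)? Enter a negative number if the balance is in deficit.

Goods: 1767.2 + 2903.8 + 2034.7 - 2065.2 - 1370.1 = 3270.4
Services: 714.7 - 247.1 = 467.6
Trade balance = 3270.4 + 467.6 = 3738.0
(Excluded from the trade balance — secondary income: personal remittances received from nationals working abroad 413.1, personal remittances sent abroad by immigrant workers 459.6; financial account: foreign purchases of equities on the domestic stock exchange 361.0, sale of domestic government bonds to non-residents 554.9; capital account: sale of embassy land to a foreign government 87.5; primary income: compensation earned by residents employed abroad 322.9.)

3738.0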